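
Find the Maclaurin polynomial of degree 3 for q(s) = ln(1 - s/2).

q(0) = 0
q′(0) = -1/2
q′′(0) = -1/4
q′′′(0) = -1/4

-s^3/24 - s^2/8 - s/2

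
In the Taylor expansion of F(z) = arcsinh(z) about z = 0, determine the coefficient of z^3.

-1/6

F(0) = 0
F′(0) = 1
F′′(0) = 0
F′′′(0) = -1
The Taylor polynomial is Σ F^(k)(0)/k! · z^k.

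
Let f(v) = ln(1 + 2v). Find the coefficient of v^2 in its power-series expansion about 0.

-2

Compute the successive derivatives at the expansion point and divide by k!.
[v^0] = 0;  [v^1] = 2;  [v^2] = -2.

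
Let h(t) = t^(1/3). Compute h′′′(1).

10/27

From the series, [(t - 1)^3] h = 5/81; multiply by 3! = 6 to get 10/27.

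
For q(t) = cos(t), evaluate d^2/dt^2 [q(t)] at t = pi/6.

The coefficient of (t - pi/6)^2 in the expansion is -sqrt(3)/4, so q′′(pi/6) = 2! * (-sqrt(3)/4) = -sqrt(3)/2.

-sqrt(3)/2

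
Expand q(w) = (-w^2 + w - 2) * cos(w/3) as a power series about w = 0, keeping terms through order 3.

Multiply each power in the prefactor through the base expansion.
q(0) = -2
q′(0) = 1
q′′(0) = -16/9
q′′′(0) = -1/3
Dividing each by k! gives the coefficients c_0, ..., c_3.

-w^3/18 - 8*w^2/9 + w - 2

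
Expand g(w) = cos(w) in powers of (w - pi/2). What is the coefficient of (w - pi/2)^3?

[(w - pi/2)^0] = 0;  [(w - pi/2)^1] = -1;  [(w - pi/2)^2] = 0;  [(w - pi/2)^3] = 1/6.

1/6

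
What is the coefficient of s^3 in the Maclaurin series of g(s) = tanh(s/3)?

-1/81

Apply the Taylor formula c_k = f^(k)(a)/k!.
[s^0] = 0;  [s^1] = 1/3;  [s^2] = 0;  [s^3] = -1/81.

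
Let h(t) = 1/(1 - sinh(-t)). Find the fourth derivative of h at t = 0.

Substitute the inner expansion into the outer series and collect powers.
The coefficient of t^4 in the expansion is 4/3, so h^(4)(0) = 4! * (4/3) = 32.

32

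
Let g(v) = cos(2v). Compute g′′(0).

-4

Apply the Taylor formula c_k = f^(k)(a)/k!.
From the series, [v^2] g = -2; multiply by 2! = 2 to get -4.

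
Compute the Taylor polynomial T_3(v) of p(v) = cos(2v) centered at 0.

p(0) = 1
p′(0) = 0
p′′(0) = -4
p′′′(0) = 0

1 - 2*v^2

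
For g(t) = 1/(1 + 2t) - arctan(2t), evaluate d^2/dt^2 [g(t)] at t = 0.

8

Add the two expansions coefficient-wise.
The coefficient of t^2 in the expansion is 4, so g′′(0) = 2! * (4) = 8.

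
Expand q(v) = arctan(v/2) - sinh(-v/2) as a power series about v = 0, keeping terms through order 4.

-v^3/48 + v

Combine the two series term by term.
[v^0] = 0;  [v^1] = 1;  [v^2] = 0;  [v^3] = -1/48;  [v^4] = 0.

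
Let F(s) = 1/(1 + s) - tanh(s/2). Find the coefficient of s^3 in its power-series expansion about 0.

-23/24

Add the two expansions coefficient-wise.
F(0) = 1
F′(0) = -3/2
F′′(0) = 2
F′′′(0) = -23/4
So c_3 = F′′′(0)/3! = -23/24.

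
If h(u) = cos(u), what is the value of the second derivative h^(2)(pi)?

Use the known series and substitute for the argument.
The coefficient of (u - pi)^2 in the expansion is 1/2, so h′′(pi) = 2! * (1/2) = 1.

1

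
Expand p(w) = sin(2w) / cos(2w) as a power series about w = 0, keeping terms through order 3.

8*w^3/3 + 2*w

Divide the numerator series by the denominator series (power-series long division).
p(0) = 0
p′(0) = 2
p′′(0) = 0
p′′′(0) = 16
The Taylor polynomial is Σ p^(k)(0)/k! · w^k.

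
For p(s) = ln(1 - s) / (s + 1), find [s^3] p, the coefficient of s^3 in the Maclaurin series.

Multiply the numerator's expansion by the denominator's geometric series.
p(0) = 0
p′(0) = -1
p′′(0) = 1
p′′′(0) = -5

-5/6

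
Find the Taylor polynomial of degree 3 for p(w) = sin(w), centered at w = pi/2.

1 - (w - pi/2)^2/2

Differentiate repeatedly and evaluate at the center.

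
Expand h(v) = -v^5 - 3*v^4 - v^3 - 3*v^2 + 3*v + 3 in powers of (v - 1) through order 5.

-(v - 1)^5 - 8*(v - 1)^4 - 23*(v - 1)^3 - 34*(v - 1)^2 - 23*(v - 1) - 2

Differentiate repeatedly and evaluate at the center.
h(1) = -2
h′(1) = -23
h′′(1) = -68
h′′′(1) = -138
h^(4)(1) = -192
h^(5)(1) = -120
Then c_k = h^(k)(1)/k! gives each Taylor coefficient.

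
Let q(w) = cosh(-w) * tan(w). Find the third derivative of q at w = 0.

Expand each factor separately, then convolve coefficients.
The coefficient of w^3 in the expansion is 5/6, so q′′′(0) = 3! * (5/6) = 5.

5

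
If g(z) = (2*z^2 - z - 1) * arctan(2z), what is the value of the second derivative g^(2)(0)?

Distribute the polynomial across the series and collect like powers.
The coefficient of z^2 in the expansion is -2, so g′′(0) = 2! * (-2) = -4.

-4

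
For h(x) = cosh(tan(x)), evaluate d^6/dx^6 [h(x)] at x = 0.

177

Let u equal the inner series; expand the outer function in u and truncate.
The coefficient of x^6 in the expansion is 59/240, so h^(6)(0) = 6! * (59/240) = 177.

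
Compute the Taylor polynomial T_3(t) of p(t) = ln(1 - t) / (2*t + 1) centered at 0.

-10*t^3/3 + 3*t^2/2 - t

Multiply the numerator's expansion by the denominator's geometric series.
p(0) = 0
p′(0) = -1
p′′(0) = 3
p′′′(0) = -20
The Taylor polynomial is Σ p^(k)(0)/k! · t^k.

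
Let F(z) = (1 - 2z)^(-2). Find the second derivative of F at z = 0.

24

Differentiate repeatedly and evaluate at the center.
From the series, [z^2] F = 12; multiply by 2! = 2 to get 24.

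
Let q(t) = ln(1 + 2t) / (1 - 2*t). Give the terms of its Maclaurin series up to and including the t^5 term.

Expand 1/(denominator) as a geometric series and multiply by the numerator's series.

376*t^5/15 + 28*t^4/3 + 20*t^3/3 + 2*t^2 + 2*t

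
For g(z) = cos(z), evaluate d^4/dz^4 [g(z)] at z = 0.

1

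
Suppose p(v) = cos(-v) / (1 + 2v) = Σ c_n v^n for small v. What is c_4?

337/24

Expand each factor separately, then convolve coefficients.
p(0) = 1
p′(0) = -2
p′′(0) = 7
p′′′(0) = -42
p^(4)(0) = 337
Dividing each by k! gives the coefficients c_0, ..., c_4.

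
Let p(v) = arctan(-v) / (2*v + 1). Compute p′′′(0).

-22

Multiply the numerator's expansion by the denominator's geometric series.
The coefficient of v^3 in the expansion is -11/3, so p′′′(0) = 3! * (-11/3) = -22.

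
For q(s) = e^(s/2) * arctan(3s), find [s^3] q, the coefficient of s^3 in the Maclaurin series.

Multiply the two series term by term and collect like powers.
q(0) = 0
q′(0) = 3
q′′(0) = 3
q′′′(0) = -207/4
So c_3 = q′′′(0)/3! = -69/8.

-69/8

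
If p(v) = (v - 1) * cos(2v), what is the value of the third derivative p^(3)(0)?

Shift and add copies of the series according to the polynomial's terms.
From the series, [v^3] p = -2; multiply by 3! = 6 to get -12.

-12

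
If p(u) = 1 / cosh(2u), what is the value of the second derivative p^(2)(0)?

Divide the numerator series by the denominator series (power-series long division).
From the series, [u^2] p = -2; multiply by 2! = 2 to get -4.

-4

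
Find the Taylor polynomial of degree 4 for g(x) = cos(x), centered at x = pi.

Differentiate repeatedly and evaluate at the center.

-(x - pi)^4/24 + (x - pi)^2/2 - 1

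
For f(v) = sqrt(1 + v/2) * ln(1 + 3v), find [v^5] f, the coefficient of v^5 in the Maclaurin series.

Take the Cauchy product of the two expansions.

442509/10240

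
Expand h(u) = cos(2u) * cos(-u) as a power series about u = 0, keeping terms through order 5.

Write out both Maclaurin series and multiply, keeping only the needed powers.
[u^0] = 1;  [u^1] = 0;  [u^2] = -5/2;  [u^3] = 0;  [u^4] = 41/24;  [u^5] = 0.

41*u^4/24 - 5*u^2/2 + 1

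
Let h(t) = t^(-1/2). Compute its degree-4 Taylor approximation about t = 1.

35*(t - 1)^4/128 - 5*(t - 1)^3/16 + 3*(t - 1)^2/8 - (t - 1)/2 + 1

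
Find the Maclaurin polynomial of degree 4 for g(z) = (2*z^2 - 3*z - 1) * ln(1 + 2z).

Shift and add copies of the series according to the polynomial's terms.
[z^0] = 0;  [z^1] = -2;  [z^2] = -4;  [z^3] = 22/3;  [z^4] = -8.

-8*z^4 + 22*z^3/3 - 4*z^2 - 2*z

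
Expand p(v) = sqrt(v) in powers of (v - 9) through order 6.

[(v - 9)^0] = 3;  [(v - 9)^1] = 1/6;  [(v - 9)^2] = -1/216;  [(v - 9)^3] = 1/3888;  [(v - 9)^4] = -5/279936;  [(v - 9)^5] = 7/5038848;  [(v - 9)^6] = -7/60466176.

-7*(v - 9)^6/60466176 + 7*(v - 9)^5/5038848 - 5*(v - 9)^4/279936 + (v - 9)^3/3888 - (v - 9)^2/216 + (v - 9)/6 + 3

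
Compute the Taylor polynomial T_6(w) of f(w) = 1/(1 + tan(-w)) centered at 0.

Plug the Maclaurin series of the inner function into that of the outer and collect terms.
f(0) = 1
f′(0) = 1
f′′(0) = 2
f′′′(0) = 8
f^(4)(0) = 40
f^(5)(0) = 256
f^(6)(0) = 1952
Then c_k = f^(k)(0)/k! gives each Taylor coefficient.

122*w^6/45 + 32*w^5/15 + 5*w^4/3 + 4*w^3/3 + w^2 + w + 1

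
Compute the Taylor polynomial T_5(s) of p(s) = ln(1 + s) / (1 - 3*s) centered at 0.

Expand 1/(denominator) as a geometric series and multiply by the numerator's series.
p(0) = 0
p′(0) = 1
p′′(0) = 5
p′′′(0) = 47
p^(4)(0) = 558
p^(5)(0) = 8394
Dividing each by k! gives the coefficients c_0, ..., c_5.

1399*s^5/20 + 93*s^4/4 + 47*s^3/6 + 5*s^2/2 + s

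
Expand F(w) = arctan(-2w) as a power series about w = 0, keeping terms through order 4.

Use the known series and substitute for the argument.
F(0) = 0
F′(0) = -2
F′′(0) = 0
F′′′(0) = 16
F^(4)(0) = 0
Then c_k = F^(k)(0)/k! gives each Taylor coefficient.

8*w^3/3 - 2*w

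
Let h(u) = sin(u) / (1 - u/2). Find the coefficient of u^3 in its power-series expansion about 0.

1/12

Expand each factor separately, then convolve coefficients.
[u^0] = 0;  [u^1] = 1;  [u^2] = 1/2;  [u^3] = 1/12.
So c_3 = h′′′(0)/3! = 1/12.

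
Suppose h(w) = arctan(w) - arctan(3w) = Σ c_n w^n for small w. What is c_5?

-242/5

Add the two expansions coefficient-wise.
h(0) = 0
h′(0) = -2
h′′(0) = 0
h′′′(0) = 52
h^(4)(0) = 0
h^(5)(0) = -5808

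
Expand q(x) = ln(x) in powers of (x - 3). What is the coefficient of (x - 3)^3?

Compute the successive derivatives at the expansion point and divide by k!.
q(3) = ln(3)
q′(3) = 1/3
q′′(3) = -1/9
q′′′(3) = 2/27
So c_3 = q′′′(3)/3! = 1/81.

1/81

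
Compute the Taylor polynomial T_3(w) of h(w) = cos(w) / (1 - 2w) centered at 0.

Write out both Maclaurin series and multiply, keeping only the needed powers.
[w^0] = 1;  [w^1] = 2;  [w^2] = 7/2;  [w^3] = 7.

7*w^3 + 7*w^2/2 + 2*w + 1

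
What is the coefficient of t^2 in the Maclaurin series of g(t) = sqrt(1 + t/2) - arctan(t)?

-1/32

Combine the two series term by term.
g(0) = 1
g′(0) = -3/4
g′′(0) = -1/16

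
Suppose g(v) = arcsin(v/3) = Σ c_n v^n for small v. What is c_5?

g(0) = 0
g′(0) = 1/3
g′′(0) = 0
g′′′(0) = 1/27
g^(4)(0) = 0
g^(5)(0) = 1/27
Then c_k = g^(k)(0)/k! gives each Taylor coefficient.

1/3240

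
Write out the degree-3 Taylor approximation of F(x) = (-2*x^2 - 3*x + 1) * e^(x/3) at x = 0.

-67*x^3/81 - 53*x^2/18 - 8*x/3 + 1

Distribute the polynomial across the series and collect like powers.
F(0) = 1
F′(0) = -8/3
F′′(0) = -53/9
F′′′(0) = -134/27
Dividing each by k! gives the coefficients c_0, ..., c_3.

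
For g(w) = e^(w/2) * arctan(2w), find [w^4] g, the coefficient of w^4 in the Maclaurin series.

-31/24

Take the Cauchy product of the two expansions.
g(0) = 0
g′(0) = 2
g′′(0) = 2
g′′′(0) = -29/2
g^(4)(0) = -31
Then c_k = g^(k)(0)/k! gives each Taylor coefficient.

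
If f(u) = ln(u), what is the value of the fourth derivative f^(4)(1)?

-6

Differentiate repeatedly and evaluate at the center.
The coefficient of (u - 1)^4 in the expansion is -1/4, so f^(4)(1) = 4! * (-1/4) = -6.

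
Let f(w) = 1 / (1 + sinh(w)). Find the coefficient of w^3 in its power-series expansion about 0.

-7/6

Use the geometric series for the reciprocal, then substitute.
f(0) = 1
f′(0) = -1
f′′(0) = 2
f′′′(0) = -7
So c_3 = f′′′(0)/3! = -7/6.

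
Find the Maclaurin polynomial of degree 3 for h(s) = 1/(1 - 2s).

8*s^3 + 4*s^2 + 2*s + 1

h(0) = 1
h′(0) = 2
h′′(0) = 8
h′′′(0) = 48
The Taylor polynomial is Σ h^(k)(0)/k! · s^k.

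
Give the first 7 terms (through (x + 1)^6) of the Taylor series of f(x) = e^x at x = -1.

(x + 1)^6*e^(-1)/720 + (x + 1)^5*e^(-1)/120 + (x + 1)^4*e^(-1)/24 + (x + 1)^3*e^(-1)/6 + (x + 1)^2*e^(-1)/2 + (x + 1)*e^(-1) + e^(-1)

f(-1) = e^(-1)
f′(-1) = e^(-1)
f′′(-1) = e^(-1)
f′′′(-1) = e^(-1)
f^(4)(-1) = e^(-1)
f^(5)(-1) = e^(-1)
f^(6)(-1) = e^(-1)
Dividing each by k! gives the coefficients c_0, ..., c_6.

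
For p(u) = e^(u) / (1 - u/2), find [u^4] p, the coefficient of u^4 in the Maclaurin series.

7/16

Multiply the two series term by term and collect like powers.
p(0) = 1
p′(0) = 3/2
p′′(0) = 5/2
p′′′(0) = 19/4
p^(4)(0) = 21/2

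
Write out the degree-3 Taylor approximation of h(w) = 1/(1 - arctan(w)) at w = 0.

Substitute the inner expansion into the outer series and collect powers.
h(0) = 1
h′(0) = 1
h′′(0) = 2
h′′′(0) = 4
Then c_k = h^(k)(0)/k! gives each Taylor coefficient.

2*w^3/3 + w^2 + w + 1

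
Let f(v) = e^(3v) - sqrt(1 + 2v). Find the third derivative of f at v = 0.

24

Expand each term separately and add.
From the series, [v^3] f = 4; multiply by 3! = 6 to get 24.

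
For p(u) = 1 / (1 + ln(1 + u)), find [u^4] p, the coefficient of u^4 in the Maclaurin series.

Write 1/(1+u) = 1 - u + u^2 - u^3 + ... and substitute the series for u.
p(0) = 1
p′(0) = -1
p′′(0) = 3
p′′′(0) = -14
p^(4)(0) = 88
So c_4 = p^(4)(0)/4! = 11/3.

11/3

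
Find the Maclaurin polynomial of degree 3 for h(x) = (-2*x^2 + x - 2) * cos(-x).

Shift and add copies of the series according to the polynomial's terms.
[x^0] = -2;  [x^1] = 1;  [x^2] = -1;  [x^3] = -1/2.

-x^3/2 - x^2 + x - 2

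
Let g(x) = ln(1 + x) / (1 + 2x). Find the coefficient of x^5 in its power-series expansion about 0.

661/30

Multiply the two series term by term and collect like powers.
g(0) = 0
g′(0) = 1
g′′(0) = -5
g′′′(0) = 32
g^(4)(0) = -262
g^(5)(0) = 2644
So c_5 = g^(5)(0)/5! = 661/30.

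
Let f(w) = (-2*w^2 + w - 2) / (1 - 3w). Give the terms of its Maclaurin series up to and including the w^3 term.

Distribute the polynomial across the series and collect like powers.
[w^0] = -2;  [w^1] = -5;  [w^2] = -17;  [w^3] = -51.

-51*w^3 - 17*w^2 - 5*w - 2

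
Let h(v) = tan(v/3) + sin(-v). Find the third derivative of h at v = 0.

29/27

Combine the two series term by term.
From the series, [v^3] h = 29/162; multiply by 3! = 6 to get 29/27.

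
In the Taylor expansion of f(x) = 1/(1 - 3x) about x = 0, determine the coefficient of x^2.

f(0) = 1
f′(0) = 3
f′′(0) = 18
So c_2 = f′′(0)/2! = 9.

9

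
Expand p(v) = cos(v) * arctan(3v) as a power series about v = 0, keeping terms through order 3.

-21*v^3/2 + 3*v

Expand each factor separately, then convolve coefficients.
[v^0] = 0;  [v^1] = 3;  [v^2] = 0;  [v^3] = -21/2.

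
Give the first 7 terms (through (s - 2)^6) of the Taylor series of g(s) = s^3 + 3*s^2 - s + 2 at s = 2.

(s - 2)^3 + 9*(s - 2)^2 + 23*(s - 2) + 20

[(s - 2)^0] = 20;  [(s - 2)^1] = 23;  [(s - 2)^2] = 9;  [(s - 2)^3] = 1;  [(s - 2)^4] = 0;  [(s - 2)^5] = 0;  [(s - 2)^6] = 0.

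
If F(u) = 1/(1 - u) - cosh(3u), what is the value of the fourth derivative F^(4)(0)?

Combine the two series term by term.
From the series, [u^4] F = -19/8; multiply by 4! = 24 to get -57.

-57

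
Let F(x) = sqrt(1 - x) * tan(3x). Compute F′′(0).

-3

Write out both Maclaurin series and multiply, keeping only the needed powers.
The coefficient of x^2 in the expansion is -3/2, so F′′(0) = 2! * (-3/2) = -3.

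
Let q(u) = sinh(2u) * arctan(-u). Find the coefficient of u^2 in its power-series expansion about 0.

-2

Multiply the two series term by term and collect like powers.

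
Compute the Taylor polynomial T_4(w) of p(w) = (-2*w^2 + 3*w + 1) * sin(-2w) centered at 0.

Distribute the polynomial across the series and collect like powers.
p(0) = 0
p′(0) = -2
p′′(0) = -12
p′′′(0) = 32
p^(4)(0) = 96

4*w^4 + 16*w^3/3 - 6*w^2 - 2*w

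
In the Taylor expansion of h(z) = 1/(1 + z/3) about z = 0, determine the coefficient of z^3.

-1/27

h(0) = 1
h′(0) = -1/3
h′′(0) = 2/9
h′′′(0) = -2/9
So c_3 = h′′′(0)/3! = -1/27.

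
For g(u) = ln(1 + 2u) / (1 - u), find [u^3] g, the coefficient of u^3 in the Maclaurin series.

8/3

Write out both Maclaurin series and multiply, keeping only the needed powers.
g(0) = 0
g′(0) = 2
g′′(0) = 0
g′′′(0) = 16
So c_3 = g′′′(0)/3! = 8/3.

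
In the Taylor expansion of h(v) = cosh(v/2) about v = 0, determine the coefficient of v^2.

1/8

[v^0] = 1;  [v^1] = 0;  [v^2] = 1/8.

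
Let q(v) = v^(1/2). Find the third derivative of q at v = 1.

3/8

The coefficient of (v - 1)^3 in the expansion is 1/16, so q′′′(1) = 3! * (1/16) = 3/8.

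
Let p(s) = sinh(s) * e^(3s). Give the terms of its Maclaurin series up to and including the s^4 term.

Write out both Maclaurin series and multiply, keeping only the needed powers.
[s^0] = 0;  [s^1] = 1;  [s^2] = 3;  [s^3] = 14/3;  [s^4] = 5.

5*s^4 + 14*s^3/3 + 3*s^2 + s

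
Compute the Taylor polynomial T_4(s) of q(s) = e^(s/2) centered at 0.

s^4/384 + s^3/48 + s^2/8 + s/2 + 1

Compute the successive derivatives at the expansion point and divide by k!.
q(0) = 1
q′(0) = 1/2
q′′(0) = 1/4
q′′′(0) = 1/8
q^(4)(0) = 1/16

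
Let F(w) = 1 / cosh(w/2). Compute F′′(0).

Divide the numerator series by the denominator series (power-series long division).
The coefficient of w^2 in the expansion is -1/8, so F′′(0) = 2! * (-1/8) = -1/4.

-1/4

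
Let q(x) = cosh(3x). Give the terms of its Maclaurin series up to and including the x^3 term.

9*x^2/2 + 1

q(0) = 1
q′(0) = 0
q′′(0) = 9
q′′′(0) = 0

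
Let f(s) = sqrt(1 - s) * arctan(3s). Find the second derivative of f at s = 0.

Write out both Maclaurin series and multiply, keeping only the needed powers.
The coefficient of s^2 in the expansion is -3/2, so f′′(0) = 2! * (-3/2) = -3.

-3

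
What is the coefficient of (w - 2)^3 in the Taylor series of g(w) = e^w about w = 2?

[(w - 2)^0] = e^(2);  [(w - 2)^1] = e^(2);  [(w - 2)^2] = e^(2)/2;  [(w - 2)^3] = e^(2)/6.

e^(2)/6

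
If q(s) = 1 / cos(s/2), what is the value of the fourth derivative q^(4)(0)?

5/16

Divide the numerator series by the denominator series (power-series long division).
From the series, [s^4] q = 5/384; multiply by 4! = 24 to get 5/16.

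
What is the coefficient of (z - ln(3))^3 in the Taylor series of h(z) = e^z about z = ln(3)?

h(ln(3)) = 3
h′(ln(3)) = 3
h′′(ln(3)) = 3
h′′′(ln(3)) = 3
Then c_k = h^(k)(ln(3))/k! gives each Taylor coefficient.

1/2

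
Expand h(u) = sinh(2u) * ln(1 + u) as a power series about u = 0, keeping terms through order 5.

-7*u^5/6 + 2*u^4 - u^3 + 2*u^2

Write out both Maclaurin series and multiply, keeping only the needed powers.
h(0) = 0
h′(0) = 0
h′′(0) = 4
h′′′(0) = -6
h^(4)(0) = 48
h^(5)(0) = -140
Dividing each by k! gives the coefficients c_0, ..., c_5.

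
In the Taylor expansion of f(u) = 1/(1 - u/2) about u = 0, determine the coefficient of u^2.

Use the known series and substitute for the argument.
So c_2 = f′′(0)/2! = 1/4.

1/4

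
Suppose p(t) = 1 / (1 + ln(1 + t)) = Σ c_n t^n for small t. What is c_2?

3/2

Write 1/(1+u) = 1 - u + u^2 - u^3 + ... and substitute the series for u.
p(0) = 1
p′(0) = -1
p′′(0) = 3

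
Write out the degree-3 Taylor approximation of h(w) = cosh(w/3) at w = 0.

w^2/18 + 1

Differentiate repeatedly and evaluate at the center.
h(0) = 1
h′(0) = 0
h′′(0) = 1/9
h′′′(0) = 0
The Taylor polynomial is Σ h^(k)(0)/k! · w^k.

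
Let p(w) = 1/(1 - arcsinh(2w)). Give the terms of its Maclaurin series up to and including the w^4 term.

Let u equal the inner series; expand the outer function in u and truncate.
[w^0] = 1;  [w^1] = 2;  [w^2] = 4;  [w^3] = 20/3;  [w^4] = 32/3.

32*w^4/3 + 20*w^3/3 + 4*w^2 + 2*w + 1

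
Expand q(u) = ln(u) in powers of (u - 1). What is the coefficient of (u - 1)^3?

q(1) = 0
q′(1) = 1
q′′(1) = -1
q′′′(1) = 2
So c_3 = q′′′(1)/3! = 1/3.

1/3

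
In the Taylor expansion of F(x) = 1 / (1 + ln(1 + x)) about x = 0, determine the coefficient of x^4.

Use the geometric series for the reciprocal, then substitute.
[x^0] = 1;  [x^1] = -1;  [x^2] = 3/2;  [x^3] = -7/3;  [x^4] = 11/3.

11/3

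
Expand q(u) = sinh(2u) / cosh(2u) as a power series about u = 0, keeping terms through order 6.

Invert the denominator's series and multiply.
q(0) = 0
q′(0) = 2
q′′(0) = 0
q′′′(0) = -16
q^(4)(0) = 0
q^(5)(0) = 512
q^(6)(0) = 0
The Taylor polynomial is Σ q^(k)(0)/k! · u^k.

64*u^5/15 - 8*u^3/3 + 2*u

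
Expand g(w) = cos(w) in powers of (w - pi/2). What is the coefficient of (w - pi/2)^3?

1/6

Apply the Taylor formula c_k = f^(k)(a)/k!.
[(w - pi/2)^0] = 0;  [(w - pi/2)^1] = -1;  [(w - pi/2)^2] = 0;  [(w - pi/2)^3] = 1/6.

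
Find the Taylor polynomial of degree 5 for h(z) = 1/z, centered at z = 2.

Compute the successive derivatives at the expansion point and divide by k!.
h(2) = 1/2
h′(2) = -1/4
h′′(2) = 1/4
h′′′(2) = -3/8
h^(4)(2) = 3/4
h^(5)(2) = -15/8
The Taylor polynomial is Σ h^(k)(2)/k! · (z - 2)^k.

-(z - 2)^5/64 + (z - 2)^4/32 - (z - 2)^3/16 + (z - 2)^2/8 - (z - 2)/4 + 1/2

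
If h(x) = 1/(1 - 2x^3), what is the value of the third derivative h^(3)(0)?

The coefficient of x^3 in the expansion is 2, so h′′′(0) = 3! * (2) = 12.

12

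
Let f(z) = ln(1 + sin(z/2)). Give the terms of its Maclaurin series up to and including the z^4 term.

-z^4/192 + z^3/48 - z^2/8 + z/2

Let u equal the inner series; expand the outer function in u and truncate.
f(0) = 0
f′(0) = 1/2
f′′(0) = -1/4
f′′′(0) = 1/8
f^(4)(0) = -1/8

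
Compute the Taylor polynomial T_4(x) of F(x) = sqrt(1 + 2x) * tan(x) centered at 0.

Expand each factor separately, then convolve coefficients.
F(0) = 0
F′(0) = 1
F′′(0) = 2
F′′′(0) = -1
F^(4)(0) = 20
The Taylor polynomial is Σ F^(k)(0)/k! · x^k.

5*x^4/6 - x^3/6 + x^2 + x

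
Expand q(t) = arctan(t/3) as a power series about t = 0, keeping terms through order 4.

q(0) = 0
q′(0) = 1/3
q′′(0) = 0
q′′′(0) = -2/27
q^(4)(0) = 0

-t^3/81 + t/3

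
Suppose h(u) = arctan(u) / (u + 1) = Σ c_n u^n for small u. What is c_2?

Use 1/(1 - r) = Σ r^k on the denominator, then take the Cauchy product.
h(0) = 0
h′(0) = 1
h′′(0) = -2
Then c_k = h^(k)(0)/k! gives each Taylor coefficient.

-1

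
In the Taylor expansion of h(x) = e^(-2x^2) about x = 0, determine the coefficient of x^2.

-2

c_2 = h′′(0)/2! = -2.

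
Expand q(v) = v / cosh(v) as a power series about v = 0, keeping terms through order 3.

-v^3/2 + v

Divide the numerator series by the denominator series (power-series long division).
q(0) = 0
q′(0) = 1
q′′(0) = 0
q′′′(0) = -3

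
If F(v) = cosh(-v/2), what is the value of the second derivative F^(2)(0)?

The coefficient of v^2 in the expansion is 1/8, so F′′(0) = 2! * (1/8) = 1/4.

1/4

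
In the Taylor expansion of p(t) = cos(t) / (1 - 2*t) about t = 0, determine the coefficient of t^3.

Use 1/(1 - r) = Σ r^k on the denominator, then take the Cauchy product.
p(0) = 1
p′(0) = 2
p′′(0) = 7
p′′′(0) = 42

7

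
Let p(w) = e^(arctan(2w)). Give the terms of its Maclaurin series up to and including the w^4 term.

-14*w^4/3 - 4*w^3/3 + 2*w^2 + 2*w + 1

Substitute the inner expansion into the outer series and collect powers.
p(0) = 1
p′(0) = 2
p′′(0) = 4
p′′′(0) = -8
p^(4)(0) = -112
The Taylor polynomial is Σ p^(k)(0)/k! · w^k.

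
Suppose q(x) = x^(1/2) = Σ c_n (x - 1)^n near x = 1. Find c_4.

-5/128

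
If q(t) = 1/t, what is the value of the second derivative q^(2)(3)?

The coefficient of (t - 3)^2 in the expansion is 1/27, so q′′(3) = 2! * (1/27) = 2/27.

2/27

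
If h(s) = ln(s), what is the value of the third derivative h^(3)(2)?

The coefficient of (s - 2)^3 in the expansion is 1/24, so h′′′(2) = 3! * (1/24) = 1/4.

1/4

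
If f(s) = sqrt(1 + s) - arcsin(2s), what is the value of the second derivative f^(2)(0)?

-1/4

Expand each term separately and add.
The coefficient of s^2 in the expansion is -1/8, so f′′(0) = 2! * (-1/8) = -1/4.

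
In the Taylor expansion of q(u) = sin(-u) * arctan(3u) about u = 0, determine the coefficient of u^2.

Expand each factor separately, then convolve coefficients.
[u^0] = 0;  [u^1] = 0;  [u^2] = -3.
So c_2 = q′′(0)/2! = -3.

-3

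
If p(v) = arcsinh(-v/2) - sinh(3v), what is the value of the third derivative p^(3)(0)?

-215/8

Combine the two series term by term.
The coefficient of v^3 in the expansion is -215/48, so p′′′(0) = 3! * (-215/48) = -215/8.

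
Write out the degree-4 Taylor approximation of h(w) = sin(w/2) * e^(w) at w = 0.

w^4/16 + 11*w^3/48 + w^2/2 + w/2

Take the Cauchy product of the two expansions.
h(0) = 0
h′(0) = 1/2
h′′(0) = 1
h′′′(0) = 11/8
h^(4)(0) = 3/2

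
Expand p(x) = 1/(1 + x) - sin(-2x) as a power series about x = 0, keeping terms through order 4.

x^4 - 7*x^3/3 + x^2 + x + 1

Expand each term separately and add.
p(0) = 1
p′(0) = 1
p′′(0) = 2
p′′′(0) = -14
p^(4)(0) = 24
The Taylor polynomial is Σ p^(k)(0)/k! · x^k.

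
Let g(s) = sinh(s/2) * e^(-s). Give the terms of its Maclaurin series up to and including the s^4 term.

Write out both Maclaurin series and multiply, keeping only the needed powers.
g(0) = 0
g′(0) = 1/2
g′′(0) = -1
g′′′(0) = 13/8
g^(4)(0) = -5/2

-5*s^4/48 + 13*s^3/48 - s^2/2 + s/2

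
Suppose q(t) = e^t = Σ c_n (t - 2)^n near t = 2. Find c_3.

e^(2)/6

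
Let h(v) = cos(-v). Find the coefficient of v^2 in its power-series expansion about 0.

Differentiate repeatedly and evaluate at the center.
[v^0] = 1;  [v^1] = 0;  [v^2] = -1/2.

-1/2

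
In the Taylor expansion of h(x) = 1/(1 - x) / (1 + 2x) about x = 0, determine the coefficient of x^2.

Write out both Maclaurin series and multiply, keeping only the needed powers.
h(0) = 1
h′(0) = -1
h′′(0) = 6

3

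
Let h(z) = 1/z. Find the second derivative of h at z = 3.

2/27

The coefficient of (z - 3)^2 in the expansion is 1/27, so h′′(3) = 2! * (1/27) = 2/27.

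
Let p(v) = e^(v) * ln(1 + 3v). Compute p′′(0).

Write out both Maclaurin series and multiply, keeping only the needed powers.
The coefficient of v^2 in the expansion is -3/2, so p′′(0) = 2! * (-3/2) = -3.

-3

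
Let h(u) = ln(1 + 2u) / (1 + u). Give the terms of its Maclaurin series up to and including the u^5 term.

Multiply the two series term by term and collect like powers.
h(0) = 0
h′(0) = 2
h′′(0) = -8
h′′′(0) = 40
h^(4)(0) = -256
h^(5)(0) = 2048

256*u^5/15 - 32*u^4/3 + 20*u^3/3 - 4*u^2 + 2*u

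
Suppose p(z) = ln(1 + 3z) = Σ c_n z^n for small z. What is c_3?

9

[z^0] = 0;  [z^1] = 3;  [z^2] = -9/2;  [z^3] = 9.
So c_3 = p′′′(0)/3! = 9.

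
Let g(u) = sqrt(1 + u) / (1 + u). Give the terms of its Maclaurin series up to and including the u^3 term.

Take the Cauchy product of the two expansions.
g(0) = 1
g′(0) = -1/2
g′′(0) = 3/4
g′′′(0) = -15/8

-5*u^3/16 + 3*u^2/8 - u/2 + 1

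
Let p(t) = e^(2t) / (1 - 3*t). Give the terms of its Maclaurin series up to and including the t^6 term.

Use 1/(1 - r) = Σ r^k on the denominator, then take the Cauchy product.
p(0) = 1
p′(0) = 5
p′′(0) = 34
p′′′(0) = 314
p^(4)(0) = 3784
p^(5)(0) = 56792
p^(6)(0) = 1022320

12779*t^6/9 + 7099*t^5/15 + 473*t^4/3 + 157*t^3/3 + 17*t^2 + 5*t + 1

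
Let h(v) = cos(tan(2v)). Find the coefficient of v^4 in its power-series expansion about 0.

-14/3

Plug the Maclaurin series of the inner function into that of the outer and collect terms.
[v^0] = 1;  [v^1] = 0;  [v^2] = -2;  [v^3] = 0;  [v^4] = -14/3.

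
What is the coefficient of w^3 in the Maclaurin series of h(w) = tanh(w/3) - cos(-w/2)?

Add the two expansions coefficient-wise.
h(0) = -1
h′(0) = 1/3
h′′(0) = 1/4
h′′′(0) = -2/27
So c_3 = h′′′(0)/3! = -1/81.

-1/81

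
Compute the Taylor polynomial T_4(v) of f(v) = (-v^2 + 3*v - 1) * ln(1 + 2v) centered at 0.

14*v^4 - 32*v^3/3 + 8*v^2 - 2*v

Multiply each power in the prefactor through the base expansion.
f(0) = 0
f′(0) = -2
f′′(0) = 16
f′′′(0) = -64
f^(4)(0) = 336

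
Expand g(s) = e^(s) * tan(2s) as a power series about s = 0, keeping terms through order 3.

11*s^3/3 + 2*s^2 + 2*s

Multiply the two series term by term and collect like powers.
g(0) = 0
g′(0) = 2
g′′(0) = 4
g′′′(0) = 22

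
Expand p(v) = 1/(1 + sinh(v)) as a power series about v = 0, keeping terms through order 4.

Plug the Maclaurin series of the inner function into that of the outer and collect terms.
p(0) = 1
p′(0) = -1
p′′(0) = 2
p′′′(0) = -7
p^(4)(0) = 32

4*v^4/3 - 7*v^3/6 + v^2 - v + 1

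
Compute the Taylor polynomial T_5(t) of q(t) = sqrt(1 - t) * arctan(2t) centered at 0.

Write out both Maclaurin series and multiply, keeping only the needed powers.
q(0) = 0
q′(0) = 2
q′′(0) = -2
q′′′(0) = -35/2
q^(4)(0) = 29
q^(5)(0) = 6389/8

6389*t^5/960 + 29*t^4/24 - 35*t^3/12 - t^2 + 2*t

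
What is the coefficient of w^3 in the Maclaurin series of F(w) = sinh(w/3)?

1/162

[w^0] = 0;  [w^1] = 1/3;  [w^2] = 0;  [w^3] = 1/162.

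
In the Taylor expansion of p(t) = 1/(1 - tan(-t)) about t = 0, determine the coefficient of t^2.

1

Substitute the inner expansion into the outer series and collect powers.
So c_2 = p′′(0)/2! = 1.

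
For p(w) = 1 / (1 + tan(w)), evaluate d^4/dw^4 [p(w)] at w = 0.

Expand as Σ (-1)^k u^k with u equal to the inner function's series.
From the series, [w^4] p = 5/3; multiply by 4! = 24 to get 40.

40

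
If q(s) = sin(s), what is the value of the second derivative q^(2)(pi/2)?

From the series, [(s - pi/2)^2] q = -1/2; multiply by 2! = 2 to get -1.

-1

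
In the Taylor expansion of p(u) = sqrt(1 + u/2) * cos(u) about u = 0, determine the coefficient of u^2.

-17/32

Take the Cauchy product of the two expansions.
[u^0] = 1;  [u^1] = 1/4;  [u^2] = -17/32.
So c_2 = p′′(0)/2! = -17/32.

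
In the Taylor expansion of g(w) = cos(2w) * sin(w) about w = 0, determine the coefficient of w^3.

-13/6

Write out both Maclaurin series and multiply, keeping only the needed powers.
g(0) = 0
g′(0) = 1
g′′(0) = 0
g′′′(0) = -13
Then c_k = g^(k)(0)/k! gives each Taylor coefficient.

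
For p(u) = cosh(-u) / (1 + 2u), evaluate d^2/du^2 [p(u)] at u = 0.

Expand each factor separately, then convolve coefficients.
From the series, [u^2] p = 9/2; multiply by 2! = 2 to get 9.

9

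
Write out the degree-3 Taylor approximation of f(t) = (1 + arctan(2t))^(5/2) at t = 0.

Let u equal the inner series; expand the outer function in u and truncate.
f(0) = 1
f′(0) = 5
f′′(0) = 15
f′′′(0) = -25
The Taylor polynomial is Σ f^(k)(0)/k! · t^k.

-25*t^3/6 + 15*t^2/2 + 5*t + 1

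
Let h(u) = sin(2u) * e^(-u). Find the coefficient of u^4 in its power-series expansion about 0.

Take the Cauchy product of the two expansions.
h(0) = 0
h′(0) = 2
h′′(0) = -4
h′′′(0) = -2
h^(4)(0) = 24
So c_4 = h^(4)(0)/4! = 1.

1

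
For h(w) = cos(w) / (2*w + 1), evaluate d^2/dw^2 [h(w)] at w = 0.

Expand 1/(denominator) as a geometric series and multiply by the numerator's series.
From the series, [w^2] h = 7/2; multiply by 2! = 2 to get 7.

7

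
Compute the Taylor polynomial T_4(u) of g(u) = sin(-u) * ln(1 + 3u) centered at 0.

-17*u^4/2 + 9*u^3/2 - 3*u^2

Multiply the two series term by term and collect like powers.
g(0) = 0
g′(0) = 0
g′′(0) = -6
g′′′(0) = 27
g^(4)(0) = -204
Dividing each by k! gives the coefficients c_0, ..., c_4.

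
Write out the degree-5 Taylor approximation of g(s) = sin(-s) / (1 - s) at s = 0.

-101*s^5/120 - 5*s^4/6 - 5*s^3/6 - s^2 - s

Expand each factor separately, then convolve coefficients.
g(0) = 0
g′(0) = -1
g′′(0) = -2
g′′′(0) = -5
g^(4)(0) = -20
g^(5)(0) = -101
Then c_k = g^(k)(0)/k! gives each Taylor coefficient.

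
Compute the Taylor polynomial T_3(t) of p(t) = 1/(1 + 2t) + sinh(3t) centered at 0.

-7*t^3/2 + 4*t^2 + t + 1

Add the two expansions coefficient-wise.
p(0) = 1
p′(0) = 1
p′′(0) = 8
p′′′(0) = -21
Then c_k = p^(k)(0)/k! gives each Taylor coefficient.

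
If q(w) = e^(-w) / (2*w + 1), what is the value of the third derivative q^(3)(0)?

Use 1/(1 - r) = Σ r^k on the denominator, then take the Cauchy product.
From the series, [w^3] q = -79/6; multiply by 3! = 6 to get -79.

-79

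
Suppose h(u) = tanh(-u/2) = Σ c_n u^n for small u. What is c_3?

1/24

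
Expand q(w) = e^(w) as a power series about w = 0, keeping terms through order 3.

w^3/6 + w^2/2 + w + 1

q(0) = 1
q′(0) = 1
q′′(0) = 1
q′′′(0) = 1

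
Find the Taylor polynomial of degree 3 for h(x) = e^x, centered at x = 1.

e*(x - 1)^3/6 + e*(x - 1)^2/2 + e*(x - 1) + e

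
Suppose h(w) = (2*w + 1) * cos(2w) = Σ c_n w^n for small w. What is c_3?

-4

Shift and add copies of the series according to the polynomial's terms.
h(0) = 1
h′(0) = 2
h′′(0) = -4
h′′′(0) = -24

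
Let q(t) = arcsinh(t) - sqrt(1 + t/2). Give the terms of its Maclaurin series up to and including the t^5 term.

3037*t^5/40960 + 5*t^4/2048 - 67*t^3/384 + t^2/32 + 3*t/4 - 1

Combine the two series term by term.
q(0) = -1
q′(0) = 3/4
q′′(0) = 1/16
q′′′(0) = -67/64
q^(4)(0) = 15/256
q^(5)(0) = 9111/1024
Dividing each by k! gives the coefficients c_0, ..., c_5.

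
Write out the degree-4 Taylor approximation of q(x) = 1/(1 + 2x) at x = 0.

q(0) = 1
q′(0) = -2
q′′(0) = 8
q′′′(0) = -48
q^(4)(0) = 384

16*x^4 - 8*x^3 + 4*x^2 - 2*x + 1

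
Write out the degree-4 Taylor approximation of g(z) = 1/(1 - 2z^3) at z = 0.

g(0) = 1
g′(0) = 0
g′′(0) = 0
g′′′(0) = 12
g^(4)(0) = 0

2*z^3 + 1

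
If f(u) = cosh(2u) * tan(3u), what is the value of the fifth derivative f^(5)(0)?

Take the Cauchy product of the two expansions.
From the series, [u^5] f = 262/5; multiply by 5! = 120 to get 6288.

6288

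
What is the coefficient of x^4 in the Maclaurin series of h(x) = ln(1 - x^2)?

-1/2

h(0) = 0
h′(0) = 0
h′′(0) = -2
h′′′(0) = 0
h^(4)(0) = -12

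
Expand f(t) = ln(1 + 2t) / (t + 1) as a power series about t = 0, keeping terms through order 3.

Use 1/(1 - r) = Σ r^k on the denominator, then take the Cauchy product.

20*t^3/3 - 4*t^2 + 2*t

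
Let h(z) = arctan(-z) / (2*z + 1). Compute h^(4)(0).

Use 1/(1 - r) = Σ r^k on the denominator, then take the Cauchy product.
From the series, [z^4] h = 22/3; multiply by 4! = 24 to get 176.

176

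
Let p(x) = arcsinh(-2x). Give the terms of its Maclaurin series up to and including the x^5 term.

-12*x^5/5 + 4*x^3/3 - 2*x

[x^0] = 0;  [x^1] = -2;  [x^2] = 0;  [x^3] = 4/3;  [x^4] = 0;  [x^5] = -12/5.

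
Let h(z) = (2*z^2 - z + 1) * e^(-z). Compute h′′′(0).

-16

Shift and add copies of the series according to the polynomial's terms.
The coefficient of z^3 in the expansion is -8/3, so h′′′(0) = 3! * (-8/3) = -16.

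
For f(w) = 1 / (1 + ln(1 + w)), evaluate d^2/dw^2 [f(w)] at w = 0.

3

Use the geometric series for the reciprocal, then substitute.
From the series, [w^2] f = 3/2; multiply by 2! = 2 to get 3.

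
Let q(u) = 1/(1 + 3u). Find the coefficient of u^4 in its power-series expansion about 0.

81

q(0) = 1
q′(0) = -3
q′′(0) = 18
q′′′(0) = -162
q^(4)(0) = 1944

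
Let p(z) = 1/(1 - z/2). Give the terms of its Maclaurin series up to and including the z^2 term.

z^2/4 + z/2 + 1

p(0) = 1
p′(0) = 1/2
p′′(0) = 1/2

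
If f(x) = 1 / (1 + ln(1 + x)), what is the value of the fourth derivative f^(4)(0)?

88

Write 1/(1+u) = 1 - u + u^2 - u^3 + ... and substitute the series for u.
The coefficient of x^4 in the expansion is 11/3, so f^(4)(0) = 4! * (11/3) = 88.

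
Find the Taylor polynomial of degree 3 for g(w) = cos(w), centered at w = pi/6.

(w - pi/6)^3/12 - sqrt(3)*(w - pi/6)^2/4 - (w - pi/6)/2 + sqrt(3)/2

g(pi/6) = sqrt(3)/2
g′(pi/6) = -1/2
g′′(pi/6) = -sqrt(3)/2
g′′′(pi/6) = 1/2
Then c_k = g^(k)(pi/6)/k! gives each Taylor coefficient.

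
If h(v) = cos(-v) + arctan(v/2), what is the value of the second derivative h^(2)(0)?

Add the two expansions coefficient-wise.
The coefficient of v^2 in the expansion is -1/2, so h′′(0) = 2! * (-1/2) = -1.

-1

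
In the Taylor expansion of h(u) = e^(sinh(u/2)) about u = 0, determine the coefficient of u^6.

Substitute the inner expansion into the outer series and collect powers.
h(0) = 1
h′(0) = 1/2
h′′(0) = 1/4
h′′′(0) = 1/4
h^(4)(0) = 5/16
h^(5)(0) = 3/8
h^(6)(0) = 37/64
So c_6 = h^(6)(0)/6! = 37/46080.

37/46080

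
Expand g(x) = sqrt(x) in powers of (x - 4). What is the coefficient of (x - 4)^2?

g(4) = 2
g′(4) = 1/4
g′′(4) = -1/32
The Taylor polynomial is Σ g^(k)(4)/k! · (x - 4)^k.

-1/64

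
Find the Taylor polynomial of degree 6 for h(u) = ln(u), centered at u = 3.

-(u - 3)^6/4374 + (u - 3)^5/1215 - (u - 3)^4/324 + (u - 3)^3/81 - (u - 3)^2/18 + (u - 3)/3 + ln(3)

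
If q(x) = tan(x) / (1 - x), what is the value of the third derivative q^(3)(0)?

8

Expand each factor separately, then convolve coefficients.
The coefficient of x^3 in the expansion is 4/3, so q′′′(0) = 3! * (4/3) = 8.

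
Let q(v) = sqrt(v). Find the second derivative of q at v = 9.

From the series, [(v - 9)^2] q = -1/216; multiply by 2! = 2 to get -1/108.

-1/108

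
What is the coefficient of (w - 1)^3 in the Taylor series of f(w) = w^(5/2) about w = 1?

5/16

[(w - 1)^0] = 1;  [(w - 1)^1] = 5/2;  [(w - 1)^2] = 15/8;  [(w - 1)^3] = 5/16.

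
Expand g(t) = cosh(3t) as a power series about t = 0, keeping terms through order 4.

Use the known series and substitute for the argument.
g(0) = 1
g′(0) = 0
g′′(0) = 9
g′′′(0) = 0
g^(4)(0) = 81
The Taylor polynomial is Σ g^(k)(0)/k! · t^k.

27*t^4/8 + 9*t^2/2 + 1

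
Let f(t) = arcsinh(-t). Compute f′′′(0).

From the series, [t^3] f = 1/6; multiply by 3! = 6 to get 1.

1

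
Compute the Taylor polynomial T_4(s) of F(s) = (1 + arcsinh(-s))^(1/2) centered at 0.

Compose series: expand the inner function first, then feed it into the outer expansion.
F(0) = 1
F′(0) = -1/2
F′′(0) = -1/4
F′′′(0) = 1/8
F^(4)(0) = 1/16

s^4/384 + s^3/48 - s^2/8 - s/2 + 1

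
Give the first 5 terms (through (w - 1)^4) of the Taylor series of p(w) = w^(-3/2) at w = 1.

315*(w - 1)^4/128 - 35*(w - 1)^3/16 + 15*(w - 1)^2/8 - 3*(w - 1)/2 + 1

p(1) = 1
p′(1) = -3/2
p′′(1) = 15/4
p′′′(1) = -105/8
p^(4)(1) = 945/16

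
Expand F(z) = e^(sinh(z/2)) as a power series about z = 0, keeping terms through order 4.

Plug the Maclaurin series of the inner function into that of the outer and collect terms.
F(0) = 1
F′(0) = 1/2
F′′(0) = 1/4
F′′′(0) = 1/4
F^(4)(0) = 5/16
Dividing each by k! gives the coefficients c_0, ..., c_4.

5*z^4/384 + z^3/24 + z^2/8 + z/2 + 1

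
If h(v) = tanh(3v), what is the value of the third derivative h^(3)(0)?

The coefficient of v^3 in the expansion is -9, so h′′′(0) = 3! * (-9) = -54.

-54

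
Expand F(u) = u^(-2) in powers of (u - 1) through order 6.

F(1) = 1
F′(1) = -2
F′′(1) = 6
F′′′(1) = -24
F^(4)(1) = 120
F^(5)(1) = -720
F^(6)(1) = 5040
Then c_k = F^(k)(1)/k! gives each Taylor coefficient.

7*(u - 1)^6 - 6*(u - 1)^5 + 5*(u - 1)^4 - 4*(u - 1)^3 + 3*(u - 1)^2 - 2*(u - 1) + 1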